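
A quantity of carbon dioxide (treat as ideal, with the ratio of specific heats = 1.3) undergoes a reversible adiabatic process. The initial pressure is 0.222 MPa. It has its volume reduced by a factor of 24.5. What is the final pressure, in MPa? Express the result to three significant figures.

P₂ ≈ 14.2 MPa

Since PV^γ is constant along a reversible adiabat, P₂ = P₁ (V₁/V₂)^γ.
P₂ = 0.222 × 24.5^(1.3) = 14.2 MPa.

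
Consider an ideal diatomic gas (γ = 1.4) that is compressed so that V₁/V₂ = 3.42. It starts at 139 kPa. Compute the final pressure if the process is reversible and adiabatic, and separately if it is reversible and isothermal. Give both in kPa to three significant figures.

adiabatic: 777 kPa; isothermal: 475 kPa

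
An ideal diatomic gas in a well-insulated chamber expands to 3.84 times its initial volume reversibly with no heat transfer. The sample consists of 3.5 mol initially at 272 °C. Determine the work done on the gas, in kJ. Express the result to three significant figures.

Adiabatic: T₁V₁^(γ−1) = T₂V₂^(γ−1) ⇒ T₂ = T₁ (V₁/V₂)^(γ−1).
γ = 7/5 for a diatomic ideal gas, so γ−1 = 2/5.
T₁ = 272 °C = 545.1 K.
T₂ = 545.1 × (1/3.84)^(2/5) = 318.3 K.
Q = 0, so ΔU = W_on_gas = nCᵥΔT with Cᵥ = R/(γ−1) = 20.79 J/(mol·K).
ΔU = 3.5 × 20.79 × (318.3 − 545.1) = -16510 J.

W ≈ -16.5 kJ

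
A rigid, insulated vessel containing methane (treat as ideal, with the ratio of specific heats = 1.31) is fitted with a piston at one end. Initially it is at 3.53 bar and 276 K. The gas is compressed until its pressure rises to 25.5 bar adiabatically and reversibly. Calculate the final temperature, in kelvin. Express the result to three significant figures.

T₂ ≈ 441 K

Along an adiabat T P^((1−γ)/γ) is constant, so T₂ = T₁ (P₂/P₁)^((γ−1)/γ).
T₂ = 276 × (25.5/3.53)^(0.237) = 440.7 K.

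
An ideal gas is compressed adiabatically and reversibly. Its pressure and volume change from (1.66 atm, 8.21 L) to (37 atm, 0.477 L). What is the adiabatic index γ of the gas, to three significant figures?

γ ≈ 1.09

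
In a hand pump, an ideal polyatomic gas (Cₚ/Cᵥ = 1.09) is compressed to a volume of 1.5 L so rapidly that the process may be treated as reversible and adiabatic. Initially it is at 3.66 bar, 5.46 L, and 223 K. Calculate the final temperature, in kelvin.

T₂ ≈ 250 K

Adiabatic: T₁V₁^(γ−1) = T₂V₂^(γ−1) ⇒ T₂ = T₁ (V₁/V₂)^(γ−1).
T₂ = 223 × (5.46/1.5)^(0.09) = 250.5 K.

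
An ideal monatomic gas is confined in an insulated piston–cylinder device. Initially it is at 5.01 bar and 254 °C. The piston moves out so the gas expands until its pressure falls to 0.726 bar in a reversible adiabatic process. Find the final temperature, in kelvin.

T₂ ≈ 243 K

Adiabatic: T₂/T₁ = (P₂/P₁)^((γ−1)/γ).
For a monatomic ideal gas γ = 5/3, so (γ−1)/γ = 2/5.
T₁ = 254 °C = 527.1 K.
T₂ = 527.1 × (0.726/5.01)^(2/5) = 243.4 K.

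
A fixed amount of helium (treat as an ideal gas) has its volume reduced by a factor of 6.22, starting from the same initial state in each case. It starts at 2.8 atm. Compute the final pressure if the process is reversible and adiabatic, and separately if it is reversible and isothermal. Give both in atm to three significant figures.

adiabatic: 58.9 atm; isothermal: 17.4 atm

For a monatomic ideal gas γ = 5/3.
Isothermal: P₂ = P₁(V₁/V₂) = 2.8×6.22 = 17.42 atm.
Adiabatic: P₂ = P₁(V₁/V₂)^γ = 2.8×6.22^(5/3) = 58.9 atm.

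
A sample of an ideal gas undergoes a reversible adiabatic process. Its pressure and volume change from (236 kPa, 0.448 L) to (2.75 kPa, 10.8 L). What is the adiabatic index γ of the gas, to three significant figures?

γ ≈ 1.40

PV^γ = const ⇒ γ = ln(P₂/P₁) / ln(V₁/V₂).
γ = ln(2.75/236) / ln(0.448/10.8) = 1.399.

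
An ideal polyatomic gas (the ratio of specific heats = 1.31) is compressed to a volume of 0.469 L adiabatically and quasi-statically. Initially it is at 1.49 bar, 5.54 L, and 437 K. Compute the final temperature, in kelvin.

For a reversible adiabat TV^(γ−1) is constant, so T₂ = T₁ (V₁/V₂)^(γ−1).
T₂ = 437 × (5.54/0.469)^(0.31) = 939.5 K.

T₂ ≈ 940 K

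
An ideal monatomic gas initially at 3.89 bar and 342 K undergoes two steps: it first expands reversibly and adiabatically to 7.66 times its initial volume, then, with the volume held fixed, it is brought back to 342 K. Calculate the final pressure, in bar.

For a monatomic ideal gas γ = 5/3.
Adiabatic step (PV^γ = const): P₂ = 3.89×(1/7.66)^(5/3) = 0.1307 bar; T₂ = 342×(1/7.66)^(2/3) = 88.01 K.
Isochoric: P₃ = P₂(T₃/T₂) = 0.1307 × (342/88.01) = 0.5078 bar.

P₃ ≈ 0.508 bar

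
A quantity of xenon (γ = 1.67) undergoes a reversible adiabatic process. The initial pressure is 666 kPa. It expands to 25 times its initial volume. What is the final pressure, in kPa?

P₂ ≈ 3.08 kPa

Since PV^γ is constant along a reversible adiabat, P₂ = P₁ (V₁/V₂)^γ.
P₂ = 666 × (1/25)^(1.67) = 3.083 kPa.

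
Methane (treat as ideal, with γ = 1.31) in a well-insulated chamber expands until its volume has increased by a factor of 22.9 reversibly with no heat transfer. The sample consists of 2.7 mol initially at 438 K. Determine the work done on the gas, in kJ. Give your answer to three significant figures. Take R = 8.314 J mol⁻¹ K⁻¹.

W ≈ -19.7 kJ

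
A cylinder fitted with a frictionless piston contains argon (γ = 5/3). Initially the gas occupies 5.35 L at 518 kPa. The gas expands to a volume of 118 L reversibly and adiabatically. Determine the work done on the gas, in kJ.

W ≈ -3.63 kJ

P₂ = P₁(V₁/V₂)^γ = 518×(5.35/118)^(5/3) = 2.986 kPa.
For a reversible adiabat, W_by_gas = (P₁V₁ − P₂V₂)/(γ−1).
W_by = (518000×0.00535 − 2986×0.118) / (2/3) = 3628 J.
W_on_gas = −W_by = -3628 J.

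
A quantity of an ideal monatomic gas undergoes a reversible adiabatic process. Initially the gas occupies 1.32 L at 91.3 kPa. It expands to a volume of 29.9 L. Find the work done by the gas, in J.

W ≈ 158 J

γ = 5/3 for a monatomic ideal gas.
P₂ = P₁(V₁/V₂)^γ = 91.3×(1.32/29.9)^(5/3) = 0.5035 kPa.
For a reversible adiabat, W_by_gas = (P₁V₁ − P₂V₂)/(γ−1).
W_by = (91300×0.00132 − 503.5×0.0299) / (2/3) = 158.2 J.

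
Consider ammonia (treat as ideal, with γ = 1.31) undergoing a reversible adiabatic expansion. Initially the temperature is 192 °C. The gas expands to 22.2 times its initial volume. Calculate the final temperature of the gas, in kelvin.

For a reversible adiabat TV^(γ−1) is constant, so T₂ = T₁ (V₁/V₂)^(γ−1).
T₁ = 192 °C = 465.1 K.
T₂ = 465.1 × (1/22.2)^(0.31) = 177.9 K.

T₂ ≈ 178 K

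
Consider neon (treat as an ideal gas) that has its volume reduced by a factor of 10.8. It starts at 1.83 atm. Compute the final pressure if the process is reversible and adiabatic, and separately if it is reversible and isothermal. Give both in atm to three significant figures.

adiabatic: 96.6 atm; isothermal: 19.8 atm

For a monatomic ideal gas γ = 5/3.
Isothermal: P₂ = P₁(V₁/V₂) = 1.83×10.8 = 19.76 atm.
Adiabatic: P₂ = P₁(V₁/V₂)^γ = 1.83×10.8^(5/3) = 96.57 atm.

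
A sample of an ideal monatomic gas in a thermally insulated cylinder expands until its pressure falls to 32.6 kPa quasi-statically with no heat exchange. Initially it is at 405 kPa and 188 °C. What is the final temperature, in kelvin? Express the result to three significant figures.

Along an adiabat T P^((1−γ)/γ) is constant, so T₂ = T₁ (P₂/P₁)^((γ−1)/γ).
For a monatomic ideal gas γ = 5/3, so (γ−1)/γ = 2/5.
T₁ = 188 °C = 461.1 K.
T₂ = 461.1 × (32.6/405)^(2/5) = 168.3 K.

T₂ ≈ 168 K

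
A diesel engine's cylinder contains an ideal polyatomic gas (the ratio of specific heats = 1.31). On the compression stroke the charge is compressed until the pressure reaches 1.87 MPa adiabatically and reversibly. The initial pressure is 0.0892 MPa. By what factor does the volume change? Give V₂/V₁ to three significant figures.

From PV^γ = const, V₂/V₁ = (P₁/P₂)^(1/γ).
V₂/V₁ = (0.0892/1.87)^(0.763) = 0.098.

V₂/V₁ ≈ 0.0980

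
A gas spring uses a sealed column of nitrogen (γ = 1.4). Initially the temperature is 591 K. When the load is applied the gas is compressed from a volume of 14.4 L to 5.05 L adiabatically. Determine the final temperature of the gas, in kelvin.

T₂ ≈ 899 K

Adiabatic: T₁V₁^(γ−1) = T₂V₂^(γ−1) ⇒ T₂ = T₁ (V₁/V₂)^(γ−1).
T₂ = 591 × (14.4/5.05)^(0.4) = 898.7 K.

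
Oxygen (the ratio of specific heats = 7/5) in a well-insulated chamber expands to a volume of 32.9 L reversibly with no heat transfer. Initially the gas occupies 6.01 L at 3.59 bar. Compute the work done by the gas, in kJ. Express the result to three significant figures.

P₂ = P₁(V₁/V₂)^γ = 3.59×(6.01/32.9)^(7/5) = 0.3322 bar.
For a reversible adiabat, W_by_gas = (P₁V₁ − P₂V₂)/(γ−1).
W_by = (359000×0.00601 − 33220×0.0329) / (2/5) = 2661 J.

W ≈ 2.66 kJ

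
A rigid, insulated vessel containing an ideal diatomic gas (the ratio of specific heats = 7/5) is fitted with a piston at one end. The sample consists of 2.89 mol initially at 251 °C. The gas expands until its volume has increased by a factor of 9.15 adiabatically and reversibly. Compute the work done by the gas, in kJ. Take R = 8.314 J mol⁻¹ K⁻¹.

W ≈ 18.5 kJ

Adiabatic: T₁V₁^(γ−1) = T₂V₂^(γ−1) ⇒ T₂ = T₁ (V₁/V₂)^(γ−1).
T₁ = 251 °C = 524.1 K.
T₂ = 524.1 × (1/9.15)^(2/5) = 216.2 K.
Q = 0, so ΔU = W_on_gas = nCᵥΔT with Cᵥ = R/(γ−1) = 20.79 J/(mol·K).
ΔU = 2.89 × 20.79 × (216.2 − 524.1) = -18500 J.
Work done by the gas = −ΔU = 18500 J.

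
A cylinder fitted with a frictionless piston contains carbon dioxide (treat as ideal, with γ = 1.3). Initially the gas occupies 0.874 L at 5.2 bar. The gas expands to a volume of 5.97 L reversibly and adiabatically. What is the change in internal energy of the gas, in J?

ΔU ≈ -664 J

P₂ = P₁(V₁/V₂)^γ = 5.2×(0.874/5.97)^(1.3) = 0.4278 bar.
For a reversible adiabat, W_by_gas = (P₁V₁ − P₂V₂)/(γ−1).
W_by = (520000×0.000874 − 42780×0.00597) / (0.3) = 663.7 J.
Q = 0 ⇒ ΔU = −W_by = -663.7 J.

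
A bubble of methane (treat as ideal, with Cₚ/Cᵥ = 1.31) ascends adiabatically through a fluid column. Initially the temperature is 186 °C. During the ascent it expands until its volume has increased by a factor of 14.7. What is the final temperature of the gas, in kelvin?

T₂ ≈ 200 K

For a reversible adiabat TV^(γ−1) is constant, so T₂ = T₁ (V₁/V₂)^(γ−1).
T₁ = 186 °C = 459.1 K.
T₂ = 459.1 × (1/14.7)^(0.31) = 199.6 K.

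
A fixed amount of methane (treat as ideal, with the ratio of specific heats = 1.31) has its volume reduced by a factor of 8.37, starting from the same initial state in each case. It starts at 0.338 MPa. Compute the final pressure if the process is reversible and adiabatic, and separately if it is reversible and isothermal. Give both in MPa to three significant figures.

adiabatic: 5.47 MPa; isothermal: 2.83 MPa

Isothermal: P₂ = P₁(V₁/V₂) = 0.338×8.37 = 2.829 MPa.
Adiabatic: P₂ = P₁(V₁/V₂)^γ = 0.338×8.37^(1.31) = 5.466 MPa.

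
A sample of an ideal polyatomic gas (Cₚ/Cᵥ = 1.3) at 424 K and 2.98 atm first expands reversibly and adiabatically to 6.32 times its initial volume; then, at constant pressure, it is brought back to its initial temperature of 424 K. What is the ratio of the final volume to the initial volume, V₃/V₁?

V₃/V₁ ≈ 11.0

Adiabatic step: V₂/V₁ = 6.32; T₂ = T₁·(1/6.32)^(0.3) = 243.9 K.
Isobaric step: V₃/V₂ = T₃/T₂ = 424/243.9.
V₃/V₁ = (V₂/V₁)(V₃/V₂) = 6.32 × (424/243.9) = 10.99.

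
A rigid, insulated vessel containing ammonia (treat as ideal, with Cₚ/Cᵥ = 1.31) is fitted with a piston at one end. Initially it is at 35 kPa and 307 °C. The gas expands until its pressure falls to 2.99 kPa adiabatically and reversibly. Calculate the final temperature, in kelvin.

T₂ ≈ 324 K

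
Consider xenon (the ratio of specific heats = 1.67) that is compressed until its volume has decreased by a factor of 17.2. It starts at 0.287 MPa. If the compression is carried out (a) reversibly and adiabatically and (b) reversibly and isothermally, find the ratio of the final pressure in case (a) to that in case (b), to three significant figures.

P_adiabatic / P_isothermal ≈ 6.73

Isothermal: P_b = P₁(V₁/V₂) = 0.287×17.2.
Adiabatic: P_a = P₁(V₁/V₂)^γ = 0.287×17.2^(1.67).
P_a/P_b = (V₁/V₂)^(γ−1) = 17.2^(0.67) = 6.727.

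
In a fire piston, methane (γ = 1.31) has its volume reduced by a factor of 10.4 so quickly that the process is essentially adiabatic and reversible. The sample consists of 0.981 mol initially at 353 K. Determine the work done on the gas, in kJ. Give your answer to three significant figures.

W ≈ 9.91 kJ

For a reversible adiabat TV^(γ−1) is constant, so T₂ = T₁ (V₁/V₂)^(γ−1).
T₂ = 353 × 10.4^(0.31) = 729.5 K.
Q = 0, so ΔU = W_on_gas = nCᵥΔT with Cᵥ = R/(γ−1) = 26.82 J/(mol·K).
ΔU = 0.981 × 26.82 × (729.5 − 353) = 9907 J.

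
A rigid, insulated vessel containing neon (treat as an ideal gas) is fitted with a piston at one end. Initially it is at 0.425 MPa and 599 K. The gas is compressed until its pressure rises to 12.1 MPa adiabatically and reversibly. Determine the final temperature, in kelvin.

T₂ ≈ 2290 K

Adiabatic: T₂/T₁ = (P₂/P₁)^((γ−1)/γ).
For a monatomic ideal gas γ = 5/3, so (γ−1)/γ = 2/5.
T₂ = 599 × (12.1/0.425)^(2/5) = 2287 K.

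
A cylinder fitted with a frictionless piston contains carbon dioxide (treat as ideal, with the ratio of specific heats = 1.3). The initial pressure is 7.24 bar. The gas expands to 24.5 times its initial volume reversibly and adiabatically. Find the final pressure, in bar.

Since PV^γ is constant along a reversible adiabat, P₂ = P₁ (V₁/V₂)^γ.
P₂ = 7.24 × (1/24.5)^(1.3) = 0.1132 bar.

P₂ ≈ 0.113 bar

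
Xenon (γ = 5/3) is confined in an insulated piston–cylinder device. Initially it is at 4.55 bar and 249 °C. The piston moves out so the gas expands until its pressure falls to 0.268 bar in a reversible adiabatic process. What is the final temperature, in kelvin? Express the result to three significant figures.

T₂ ≈ 168 K

Along an adiabat T P^((1−γ)/γ) is constant, so T₂ = T₁ (P₂/P₁)^((γ−1)/γ).
T₁ = 249 °C = 522.1 K.
T₂ = 522.1 × (0.268/4.55)^(2/5) = 168.2 K.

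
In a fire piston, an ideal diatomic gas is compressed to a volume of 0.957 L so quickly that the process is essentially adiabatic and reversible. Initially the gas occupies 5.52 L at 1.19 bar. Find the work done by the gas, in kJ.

γ = 7/5 for a diatomic ideal gas.
P₂ = P₁(V₁/V₂)^γ = 1.19×(5.52/0.957)^(7/5) = 13.84 bar.
For a reversible adiabat, W_by_gas = (P₁V₁ − P₂V₂)/(γ−1).
W_by = (119000×0.00552 − 1.384×10^6×0.000957) / (2/5) = -1668 J.

W ≈ -1.67 kJ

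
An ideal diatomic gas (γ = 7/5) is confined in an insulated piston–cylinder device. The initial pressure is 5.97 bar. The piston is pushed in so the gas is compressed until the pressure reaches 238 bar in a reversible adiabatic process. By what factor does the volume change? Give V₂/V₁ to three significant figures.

V₂/V₁ ≈ 0.0719

From PV^γ = const, V₂/V₁ = (P₁/P₂)^(1/γ).
V₂/V₁ = (5.97/238)^(5/7) = 0.0719.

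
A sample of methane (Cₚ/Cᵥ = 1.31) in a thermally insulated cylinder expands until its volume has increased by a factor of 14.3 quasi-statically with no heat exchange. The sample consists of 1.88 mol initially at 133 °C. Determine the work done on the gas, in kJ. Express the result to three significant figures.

W ≈ -11.5 kJ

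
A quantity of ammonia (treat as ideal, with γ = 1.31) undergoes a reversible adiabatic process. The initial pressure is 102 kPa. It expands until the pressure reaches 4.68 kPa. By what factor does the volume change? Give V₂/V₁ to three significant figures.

From PV^γ = const, V₂/V₁ = (P₁/P₂)^(1/γ).
V₂/V₁ = (102/4.68)^(0.763) = 10.51.

V₂/V₁ ≈ 10.5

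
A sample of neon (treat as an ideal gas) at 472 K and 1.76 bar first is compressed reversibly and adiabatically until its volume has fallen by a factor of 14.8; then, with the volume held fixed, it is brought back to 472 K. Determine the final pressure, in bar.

For a monatomic ideal gas γ = 5/3.
Adiabatic step (PV^γ = const): P₂ = 1.76×14.8^(5/3) = 157 bar; T₂ = 472×14.8^(2/3) = 2845 K.
Isochoric: P₃ = P₂(T₃/T₂) = 157 × (472/2845) = 26.05 bar.

P₃ ≈ 26.0 bar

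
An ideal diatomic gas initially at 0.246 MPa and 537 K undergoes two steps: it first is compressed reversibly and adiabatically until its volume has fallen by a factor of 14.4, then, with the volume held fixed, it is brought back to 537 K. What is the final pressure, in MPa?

For a diatomic ideal gas γ = 7/5.
Adiabatic step (PV^γ = const): P₂ = 0.246×14.4^(7/5) = 10.3 MPa; T₂ = 537×14.4^(2/5) = 1561 K.
Isochoric: P₃ = P₂(T₃/T₂) = 10.3 × (537/1561) = 3.542 MPa.

P₃ ≈ 3.54 MPa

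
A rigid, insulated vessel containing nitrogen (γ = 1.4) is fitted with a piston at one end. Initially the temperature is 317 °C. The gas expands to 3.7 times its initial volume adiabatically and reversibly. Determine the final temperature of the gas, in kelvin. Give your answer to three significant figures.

For a reversible adiabat TV^(γ−1) is constant, so T₂ = T₁ (V₁/V₂)^(γ−1).
T₁ = 317 °C = 590.1 K.
T₂ = 590.1 × (1/3.7)^(0.4) = 349.7 K.

T₂ ≈ 350 K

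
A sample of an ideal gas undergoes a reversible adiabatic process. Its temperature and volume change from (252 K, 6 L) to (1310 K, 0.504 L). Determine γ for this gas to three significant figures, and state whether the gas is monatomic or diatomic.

γ ≈ 1.67; monatomic

TV^(γ−1) = const ⇒ γ − 1 = ln(T₂/T₁) / ln(V₁/V₂).
γ = 1 + ln(1310/252) / ln(6/0.504) = 1.665.
γ ≈ 1.67 is close to 5/3, so the gas is monatomic.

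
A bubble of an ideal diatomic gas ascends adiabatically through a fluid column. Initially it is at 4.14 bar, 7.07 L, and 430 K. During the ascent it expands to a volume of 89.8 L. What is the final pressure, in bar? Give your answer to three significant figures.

P₂ ≈ 0.118 bar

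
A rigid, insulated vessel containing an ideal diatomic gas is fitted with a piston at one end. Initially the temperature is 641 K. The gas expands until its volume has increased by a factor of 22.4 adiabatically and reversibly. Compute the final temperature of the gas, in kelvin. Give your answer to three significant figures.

T₂ ≈ 185 K

Adiabatic: T₁V₁^(γ−1) = T₂V₂^(γ−1) ⇒ T₂ = T₁ (V₁/V₂)^(γ−1).
For a diatomic ideal gas γ = 7/5, so γ−1 = 2/5.
T₂ = 641 × (1/22.4)^(2/5) = 184.8 K.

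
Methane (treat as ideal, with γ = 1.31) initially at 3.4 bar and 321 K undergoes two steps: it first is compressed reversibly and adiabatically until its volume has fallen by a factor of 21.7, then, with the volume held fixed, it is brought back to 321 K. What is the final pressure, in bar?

P₃ ≈ 73.8 bar

Adiabatic step (PV^γ = const): P₂ = 3.4×21.7^(1.31) = 191.5 bar; T₂ = 321×21.7^(0.31) = 833.3 K.
Isochoric: P₃ = P₂(T₃/T₂) = 191.5 × (321/833.3) = 73.78 bar.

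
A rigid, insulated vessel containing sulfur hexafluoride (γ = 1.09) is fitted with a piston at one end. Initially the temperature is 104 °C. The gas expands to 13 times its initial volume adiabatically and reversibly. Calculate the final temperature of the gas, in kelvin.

Adiabatic: T₁V₁^(γ−1) = T₂V₂^(γ−1) ⇒ T₂ = T₁ (V₁/V₂)^(γ−1).
T₁ = 104 °C = 377.1 K.
T₂ = 377.1 × (1/13)^(0.09) = 299.4 K.

T₂ ≈ 299 K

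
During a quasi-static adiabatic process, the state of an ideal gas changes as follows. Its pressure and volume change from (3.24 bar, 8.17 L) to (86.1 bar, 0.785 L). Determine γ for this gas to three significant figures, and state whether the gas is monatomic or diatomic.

PV^γ = const ⇒ γ = ln(P₂/P₁) / ln(V₁/V₂).
γ = ln(86.1/3.24) / ln(8.17/0.785) = 1.4.
γ ≈ 1.40 is close to 7/5, so the gas is diatomic.

γ ≈ 1.40; diatomic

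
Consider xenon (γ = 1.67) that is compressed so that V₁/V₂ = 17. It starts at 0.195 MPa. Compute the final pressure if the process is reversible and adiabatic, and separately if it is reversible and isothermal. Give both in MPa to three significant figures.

Isothermal: P₂ = P₁(V₁/V₂) = 0.195×17 = 3.315 MPa.
Adiabatic: P₂ = P₁(V₁/V₂)^γ = 0.195×17^(1.67) = 22.13 MPa.

adiabatic: 22.1 MPa; isothermal: 3.31 MPa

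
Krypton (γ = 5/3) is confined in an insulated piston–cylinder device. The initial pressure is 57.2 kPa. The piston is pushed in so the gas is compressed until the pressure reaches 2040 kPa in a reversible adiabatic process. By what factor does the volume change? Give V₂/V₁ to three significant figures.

From PV^γ = const, V₂/V₁ = (P₁/P₂)^(1/γ).
V₂/V₁ = (57.2/2040)^(3/5) = 0.1171.

V₂/V₁ ≈ 0.117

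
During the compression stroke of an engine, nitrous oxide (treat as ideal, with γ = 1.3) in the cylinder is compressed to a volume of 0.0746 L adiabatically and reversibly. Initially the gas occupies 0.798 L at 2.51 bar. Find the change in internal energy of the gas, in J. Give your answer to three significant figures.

ΔU ≈ 692 J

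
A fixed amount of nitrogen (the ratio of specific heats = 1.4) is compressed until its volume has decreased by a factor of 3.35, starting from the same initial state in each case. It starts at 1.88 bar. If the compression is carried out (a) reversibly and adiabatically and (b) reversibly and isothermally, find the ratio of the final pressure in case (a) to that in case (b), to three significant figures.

Isothermal: P_b = P₁(V₁/V₂) = 1.88×3.35.
Adiabatic: P_a = P₁(V₁/V₂)^γ = 1.88×3.35^(1.4).
P_a/P_b = (V₁/V₂)^(γ−1) = 3.35^(0.4) = 1.622.

P_adiabatic / P_isothermal ≈ 1.62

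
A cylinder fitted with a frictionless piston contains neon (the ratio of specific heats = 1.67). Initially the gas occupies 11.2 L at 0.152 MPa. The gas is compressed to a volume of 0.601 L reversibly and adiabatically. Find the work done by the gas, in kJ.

W ≈ -15.5 kJ

P₂ = P₁(V₁/V₂)^γ = 0.152×(11.2/0.601)^(1.67) = 20.11 MPa.
For a reversible adiabat, W_by_gas = (P₁V₁ − P₂V₂)/(γ−1).
W_by = (152000×0.0112 − 2.011×10^7×0.000601) / (0.67) = -15490 J.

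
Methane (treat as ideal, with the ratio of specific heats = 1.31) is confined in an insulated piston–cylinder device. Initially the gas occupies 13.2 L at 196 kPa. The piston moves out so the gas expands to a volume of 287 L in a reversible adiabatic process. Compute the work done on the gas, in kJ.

P₂ = P₁(V₁/V₂)^γ = 196×(13.2/287)^(1.31) = 3.47 kPa.
For a reversible adiabat, W_by_gas = (P₁V₁ − P₂V₂)/(γ−1).
W_by = (196000×0.0132 − 3470×0.287) / (0.31) = 5133 J.
W_on_gas = −W_by = -5133 J.

W ≈ -5.13 kJ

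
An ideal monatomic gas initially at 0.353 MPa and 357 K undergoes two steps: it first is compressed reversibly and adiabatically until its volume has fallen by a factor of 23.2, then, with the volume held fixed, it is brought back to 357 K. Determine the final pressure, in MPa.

For a monatomic ideal gas γ = 5/3.
Adiabatic step (PV^γ = const): P₂ = 0.353×23.2^(5/3) = 66.62 MPa; T₂ = 357×23.2^(2/3) = 2904 K.
Isochoric: P₃ = P₂(T₃/T₂) = 66.62 × (357/2904) = 8.19 MPa.

P₃ ≈ 8.19 MPa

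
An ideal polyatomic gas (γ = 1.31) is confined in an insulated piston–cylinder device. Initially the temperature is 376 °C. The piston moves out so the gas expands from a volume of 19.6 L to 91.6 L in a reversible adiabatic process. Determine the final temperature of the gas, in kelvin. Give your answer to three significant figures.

T₂ ≈ 402 K

Adiabatic: T₁V₁^(γ−1) = T₂V₂^(γ−1) ⇒ T₂ = T₁ (V₁/V₂)^(γ−1).
T₁ = 376 °C = 649.1 K.
T₂ = 649.1 × (19.6/91.6)^(0.31) = 402.5 K.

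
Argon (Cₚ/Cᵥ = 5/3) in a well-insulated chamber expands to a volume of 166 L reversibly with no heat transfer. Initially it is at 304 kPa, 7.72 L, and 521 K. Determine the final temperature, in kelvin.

T₂ ≈ 67.4 K

For a reversible adiabat TV^(γ−1) is constant, so T₂ = T₁ (V₁/V₂)^(γ−1).
T₂ = 521 × (7.72/166)^(2/3) = 67.38 K.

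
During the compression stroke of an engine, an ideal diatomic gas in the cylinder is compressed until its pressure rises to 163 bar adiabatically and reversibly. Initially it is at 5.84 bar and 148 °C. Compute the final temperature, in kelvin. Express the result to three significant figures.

T₂ ≈ 1090 K

Adiabatic: T₂/T₁ = (P₂/P₁)^((γ−1)/γ).
For a diatomic ideal gas γ = 7/5, so (γ−1)/γ = 2/7.
T₁ = 148 °C = 421.1 K.
T₂ = 421.1 × (163/5.84)^(2/7) = 1090 K.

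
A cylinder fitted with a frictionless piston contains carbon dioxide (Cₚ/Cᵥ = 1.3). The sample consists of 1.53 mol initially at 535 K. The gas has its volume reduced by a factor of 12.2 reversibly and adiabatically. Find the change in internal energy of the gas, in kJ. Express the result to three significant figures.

ΔU ≈ 25.4 kJ

For a reversible adiabat TV^(γ−1) is constant, so T₂ = T₁ (V₁/V₂)^(γ−1).
T₂ = 535 × 12.2^(0.3) = 1133 K.
Q = 0, so ΔU = W_on_gas = nCᵥΔT with Cᵥ = R/(γ−1) = 27.71 J/(mol·K).
ΔU = 1.53 × 27.71 × (1133 − 535) = 25360 J.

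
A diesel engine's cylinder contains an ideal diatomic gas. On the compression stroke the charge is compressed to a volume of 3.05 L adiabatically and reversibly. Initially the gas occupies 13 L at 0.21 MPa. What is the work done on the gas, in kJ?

W ≈ 5.36 kJ

γ = 7/5 for a diatomic ideal gas.
P₂ = P₁(V₁/V₂)^γ = 0.21×(13/3.05)^(7/5) = 1.599 MPa.
For a reversible adiabat, W_by_gas = (P₁V₁ − P₂V₂)/(γ−1).
W_by = (210000×0.013 − 1.599×10^6×0.00305) / (2/5) = -5364 J.
W_on_gas = −W_by = 5364 J.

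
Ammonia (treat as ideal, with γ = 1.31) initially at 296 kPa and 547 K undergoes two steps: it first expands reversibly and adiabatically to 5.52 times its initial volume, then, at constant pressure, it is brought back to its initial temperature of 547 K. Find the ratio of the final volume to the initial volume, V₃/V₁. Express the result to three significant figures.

V₃/V₁ ≈ 9.37

Adiabatic step: V₂/V₁ = 5.52; T₂ = T₁·(1/5.52)^(0.31) = 322.1 K.
Isobaric step: V₃/V₂ = T₃/T₂ = 547/322.1.
V₃/V₁ = (V₂/V₁)(V₃/V₂) = 5.52 × (547/322.1) = 9.374.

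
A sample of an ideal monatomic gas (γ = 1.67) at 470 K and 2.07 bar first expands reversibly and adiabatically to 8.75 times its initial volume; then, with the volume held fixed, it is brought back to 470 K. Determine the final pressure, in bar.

P₃ ≈ 0.237 bar

Adiabatic step (PV^γ = const): P₂ = 2.07×(1/8.75)^(1.67) = 0.05531 bar; T₂ = 470×(1/8.75)^(0.67) = 109.9 K.
Isochoric: P₃ = P₂(T₃/T₂) = 0.05531 × (470/109.9) = 0.2366 bar.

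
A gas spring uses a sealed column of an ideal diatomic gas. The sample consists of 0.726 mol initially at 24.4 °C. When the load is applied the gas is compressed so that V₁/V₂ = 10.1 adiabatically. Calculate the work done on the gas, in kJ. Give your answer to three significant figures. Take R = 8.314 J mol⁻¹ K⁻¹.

W ≈ 6.83 kJ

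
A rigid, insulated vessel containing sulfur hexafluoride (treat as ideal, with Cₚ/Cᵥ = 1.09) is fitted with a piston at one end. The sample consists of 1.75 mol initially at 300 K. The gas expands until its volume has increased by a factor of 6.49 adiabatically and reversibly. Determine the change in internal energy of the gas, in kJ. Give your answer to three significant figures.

ΔU ≈ -7.51 kJ

Adiabatic: T₁V₁^(γ−1) = T₂V₂^(γ−1) ⇒ T₂ = T₁ (V₁/V₂)^(γ−1).
T₂ = 300 × (1/6.49)^(0.09) = 253.5 K.
Q = 0, so ΔU = W_on_gas = nCᵥΔT with Cᵥ = R/(γ−1) = 92.38 J/(mol·K).
ΔU = 1.75 × 92.38 × (253.5 − 300) = -7513 J.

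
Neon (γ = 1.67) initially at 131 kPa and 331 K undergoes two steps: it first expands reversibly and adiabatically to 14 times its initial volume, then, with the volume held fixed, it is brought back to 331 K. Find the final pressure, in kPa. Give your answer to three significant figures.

P₃ ≈ 9.36 kPa

Adiabatic step (PV^γ = const): P₂ = 131×(1/14)^(1.67) = 1.597 kPa; T₂ = 331×(1/14)^(0.67) = 56.48 K.
Isochoric: P₃ = P₂(T₃/T₂) = 1.597 × (331/56.48) = 9.357 kPa.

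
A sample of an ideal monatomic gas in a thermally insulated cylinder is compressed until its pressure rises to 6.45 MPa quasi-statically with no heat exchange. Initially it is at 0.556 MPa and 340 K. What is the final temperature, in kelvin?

Along an adiabat T P^((1−γ)/γ) is constant, so T₂ = T₁ (P₂/P₁)^((γ−1)/γ).
For a monatomic ideal gas γ = 5/3, so (γ−1)/γ = 2/5.
T₂ = 340 × (6.45/0.556)^(2/5) = 906.3 K.

T₂ ≈ 906 K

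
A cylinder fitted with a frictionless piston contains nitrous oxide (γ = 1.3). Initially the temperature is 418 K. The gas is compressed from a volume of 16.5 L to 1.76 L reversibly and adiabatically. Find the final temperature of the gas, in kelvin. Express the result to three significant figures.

T₂ ≈ 818 K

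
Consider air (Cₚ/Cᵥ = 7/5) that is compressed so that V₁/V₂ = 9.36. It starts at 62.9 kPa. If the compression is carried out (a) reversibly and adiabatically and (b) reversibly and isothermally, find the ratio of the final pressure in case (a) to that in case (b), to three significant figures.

Isothermal: P_b = P₁(V₁/V₂) = 62.9×9.36.
Adiabatic: P_a = P₁(V₁/V₂)^γ = 62.9×9.36^(7/5).
P_a/P_b = (V₁/V₂)^(γ−1) = 9.36^(2/5) = 2.446.

P_adiabatic / P_isothermal ≈ 2.45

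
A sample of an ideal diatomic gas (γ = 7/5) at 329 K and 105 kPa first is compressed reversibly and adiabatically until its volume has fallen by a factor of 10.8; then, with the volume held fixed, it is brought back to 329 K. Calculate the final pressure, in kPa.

Adiabatic step (PV^γ = const): P₂ = 105×10.8^(7/5) = 2938 kPa; T₂ = 329×10.8^(2/5) = 852.2 K.
Isochoric: P₃ = P₂(T₃/T₂) = 2938 × (329/852.2) = 1134 kPa.

P₃ ≈ 1130 kPa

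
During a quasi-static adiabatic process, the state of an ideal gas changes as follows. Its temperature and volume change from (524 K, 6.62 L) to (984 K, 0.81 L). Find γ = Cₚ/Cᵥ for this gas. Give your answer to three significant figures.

TV^(γ−1) = const ⇒ γ − 1 = ln(T₂/T₁) / ln(V₁/V₂).
γ = 1 + ln(984/524) / ln(6.62/0.81) = 1.3.

γ ≈ 1.30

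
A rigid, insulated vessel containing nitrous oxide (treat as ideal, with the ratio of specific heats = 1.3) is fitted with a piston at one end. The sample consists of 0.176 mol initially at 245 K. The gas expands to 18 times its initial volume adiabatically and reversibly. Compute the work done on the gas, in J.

For a reversible adiabat TV^(γ−1) is constant, so T₂ = T₁ (V₁/V₂)^(γ−1).
T₂ = 245 × (1/18)^(0.3) = 102.9 K.
Q = 0, so ΔU = W_on_gas = nCᵥΔT with Cᵥ = R/(γ−1) = 27.71 J/(mol·K).
ΔU = 0.176 × 27.71 × (102.9 − 245) = -692.9 J.

W ≈ -693 J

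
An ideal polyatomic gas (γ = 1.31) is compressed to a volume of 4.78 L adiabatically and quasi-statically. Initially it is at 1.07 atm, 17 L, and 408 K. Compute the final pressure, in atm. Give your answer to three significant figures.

P₂ ≈ 5.64 atm

Since PV^γ is constant along a reversible adiabat, P₂ = P₁ (V₁/V₂)^γ.
P₂ = 1.07 × (17/4.78)^(1.31) = 5.639 atm.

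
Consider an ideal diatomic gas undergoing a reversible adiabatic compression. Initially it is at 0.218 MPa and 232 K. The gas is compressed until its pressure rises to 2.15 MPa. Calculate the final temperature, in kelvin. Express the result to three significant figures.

T₂ ≈ 446 K

Along an adiabat T P^((1−γ)/γ) is constant, so T₂ = T₁ (P₂/P₁)^((γ−1)/γ).
For a diatomic ideal gas γ = 7/5, so (γ−1)/γ = 2/7.
T₂ = 232 × (2.15/0.218)^(2/7) = 446.2 K.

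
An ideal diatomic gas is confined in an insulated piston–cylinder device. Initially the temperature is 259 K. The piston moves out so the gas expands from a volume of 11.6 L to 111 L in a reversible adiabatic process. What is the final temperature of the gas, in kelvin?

T₂ ≈ 105 K

For a reversible adiabat TV^(γ−1) is constant, so T₂ = T₁ (V₁/V₂)^(γ−1).
For a diatomic ideal gas γ = 7/5, so γ−1 = 2/5.
T₂ = 259 × (11.6/111)^(2/5) = 104.9 K.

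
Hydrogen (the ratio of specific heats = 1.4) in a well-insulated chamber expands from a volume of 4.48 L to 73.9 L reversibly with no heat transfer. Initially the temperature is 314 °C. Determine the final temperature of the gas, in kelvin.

Adiabatic: T₁V₁^(γ−1) = T₂V₂^(γ−1) ⇒ T₂ = T₁ (V₁/V₂)^(γ−1).
T₁ = 314 °C = 587.1 K.
T₂ = 587.1 × (4.48/73.9)^(0.4) = 191.3 K.

T₂ ≈ 191 K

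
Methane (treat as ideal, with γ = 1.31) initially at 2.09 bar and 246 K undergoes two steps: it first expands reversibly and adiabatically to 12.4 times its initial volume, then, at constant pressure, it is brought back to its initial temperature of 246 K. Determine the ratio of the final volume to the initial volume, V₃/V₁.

Adiabatic step: V₂/V₁ = 12.4; T₂ = T₁·(1/12.4)^(0.31) = 112.7 K.
Isobaric step: V₃/V₂ = T₃/T₂ = 246/112.7.
V₃/V₁ = (V₂/V₁)(V₃/V₂) = 12.4 × (246/112.7) = 27.06.

V₃/V₁ ≈ 27.1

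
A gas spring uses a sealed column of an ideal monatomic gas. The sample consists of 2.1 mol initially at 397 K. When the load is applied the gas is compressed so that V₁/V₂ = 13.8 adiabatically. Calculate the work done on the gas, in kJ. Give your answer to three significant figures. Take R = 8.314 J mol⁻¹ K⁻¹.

W ≈ 49.4 kJ

For a reversible adiabat TV^(γ−1) is constant, so T₂ = T₁ (V₁/V₂)^(γ−1).
γ = 5/3 for a monatomic ideal gas, so γ−1 = 2/3.
T₂ = 397 × 13.8^(2/3) = 2284 K.
Q = 0, so ΔU = W_on_gas = nCᵥΔT with Cᵥ = R/(γ−1) = 12.47 J/(mol·K).
ΔU = 2.1 × 12.47 × (2284 − 397) = 49420 J.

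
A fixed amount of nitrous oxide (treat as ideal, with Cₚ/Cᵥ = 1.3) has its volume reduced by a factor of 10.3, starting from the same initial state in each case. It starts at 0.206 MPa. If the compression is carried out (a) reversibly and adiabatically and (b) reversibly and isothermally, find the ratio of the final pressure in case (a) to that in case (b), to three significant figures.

P_adiabatic / P_isothermal ≈ 2.01

Isothermal: P_b = P₁(V₁/V₂) = 0.206×10.3.
Adiabatic: P_a = P₁(V₁/V₂)^γ = 0.206×10.3^(1.3).
P_a/P_b = (V₁/V₂)^(γ−1) = 10.3^(0.3) = 2.013.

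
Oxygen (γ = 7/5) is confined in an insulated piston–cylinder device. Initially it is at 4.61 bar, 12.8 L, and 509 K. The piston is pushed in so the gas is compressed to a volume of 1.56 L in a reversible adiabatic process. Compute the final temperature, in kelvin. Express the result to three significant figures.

T₂ ≈ 1180 K

Adiabatic: T₁V₁^(γ−1) = T₂V₂^(γ−1) ⇒ T₂ = T₁ (V₁/V₂)^(γ−1).
T₂ = 509 × (12.8/1.56)^(2/5) = 1181 K.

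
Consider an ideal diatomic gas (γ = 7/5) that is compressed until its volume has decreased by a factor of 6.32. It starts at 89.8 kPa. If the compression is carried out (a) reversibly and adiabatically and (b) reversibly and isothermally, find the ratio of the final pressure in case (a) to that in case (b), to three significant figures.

Isothermal: P_b = P₁(V₁/V₂) = 89.8×6.32.
Adiabatic: P_a = P₁(V₁/V₂)^γ = 89.8×6.32^(7/5).
P_a/P_b = (V₁/V₂)^(γ−1) = 6.32^(2/5) = 2.091.

P_adiabatic / P_isothermal ≈ 2.09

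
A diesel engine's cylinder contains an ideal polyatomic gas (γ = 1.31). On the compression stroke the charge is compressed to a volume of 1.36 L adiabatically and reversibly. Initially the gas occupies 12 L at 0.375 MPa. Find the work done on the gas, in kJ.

W ≈ 14.0 kJ

P₂ = P₁(V₁/V₂)^γ = 0.375×(12/1.36)^(1.31) = 6.499 MPa.
For a reversible adiabat, W_by_gas = (P₁V₁ − P₂V₂)/(γ−1).
W_by = (375000×0.012 − 6.499×10^6×0.00136) / (0.31) = -13990 J.
W_on_gas = −W_by = 13990 J.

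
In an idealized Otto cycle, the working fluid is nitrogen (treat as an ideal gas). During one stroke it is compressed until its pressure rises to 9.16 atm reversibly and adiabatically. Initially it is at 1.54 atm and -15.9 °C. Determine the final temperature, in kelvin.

Adiabatic: T₂/T₁ = (P₂/P₁)^((γ−1)/γ).
For a diatomic ideal gas γ = 7/5, so (γ−1)/γ = 2/7.
T₁ = -15.9 °C = 257.2 K.
T₂ = 257.2 × (9.16/1.54)^(2/7) = 428.2 K.

T₂ ≈ 428 K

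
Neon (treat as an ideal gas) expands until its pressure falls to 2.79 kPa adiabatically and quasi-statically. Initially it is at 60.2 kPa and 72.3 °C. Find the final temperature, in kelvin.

Adiabatic: T₂/T₁ = (P₂/P₁)^((γ−1)/γ).
For a monatomic ideal gas γ = 5/3, so (γ−1)/γ = 2/5.
T₁ = 72.3 °C = 345.4 K.
T₂ = 345.4 × (2.79/60.2)^(2/5) = 101.1 K.

T₂ ≈ 101 K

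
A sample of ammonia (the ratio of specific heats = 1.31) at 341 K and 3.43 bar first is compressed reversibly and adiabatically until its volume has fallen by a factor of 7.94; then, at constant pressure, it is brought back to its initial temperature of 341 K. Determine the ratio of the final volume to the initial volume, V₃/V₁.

V₃/V₁ ≈ 0.0663

Adiabatic step: V₂/V₁ = 0.1259; T₂ = T₁·7.94^(0.31) = 648.2 K.
Isobaric step: V₃/V₂ = T₃/T₂ = 341/648.2.
V₃/V₁ = (V₂/V₁)(V₃/V₂) = 0.1259 × (341/648.2) = 0.06626.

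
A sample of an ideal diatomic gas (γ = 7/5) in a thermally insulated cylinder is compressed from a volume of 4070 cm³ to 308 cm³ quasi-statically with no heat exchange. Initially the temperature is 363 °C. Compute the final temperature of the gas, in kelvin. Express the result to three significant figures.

T₂ ≈ 1790 K

For a reversible adiabat TV^(γ−1) is constant, so T₂ = T₁ (V₁/V₂)^(γ−1).
T₁ = 363 °C = 636.1 K.
T₂ = 636.1 × (4070/308)^(2/5) = 1786 K.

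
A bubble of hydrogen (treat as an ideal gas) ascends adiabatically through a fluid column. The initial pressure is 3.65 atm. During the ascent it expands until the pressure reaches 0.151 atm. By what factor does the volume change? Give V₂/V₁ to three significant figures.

V₂/V₁ ≈ 9.73

From PV^γ = const, V₂/V₁ = (P₁/P₂)^(1/γ).
For a diatomic ideal gas γ = 7/5.
V₂/V₁ = (3.65/0.151)^(5/7) = 9.729.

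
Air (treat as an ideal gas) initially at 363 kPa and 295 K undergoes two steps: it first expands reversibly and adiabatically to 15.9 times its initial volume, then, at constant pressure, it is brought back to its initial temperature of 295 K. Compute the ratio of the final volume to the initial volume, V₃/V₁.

V₃/V₁ ≈ 48.1

For a diatomic ideal gas γ = 7/5.
Adiabatic step: V₂/V₁ = 15.9; T₂ = T₁·(1/15.9)^(2/5) = 97.56 K.
Isobaric step: V₃/V₂ = T₃/T₂ = 295/97.56.
V₃/V₁ = (V₂/V₁)(V₃/V₂) = 15.9 × (295/97.56) = 48.08.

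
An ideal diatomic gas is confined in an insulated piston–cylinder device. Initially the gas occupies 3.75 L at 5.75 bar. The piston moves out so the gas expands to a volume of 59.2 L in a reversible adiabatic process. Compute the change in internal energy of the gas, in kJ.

γ = 7/5 for a diatomic ideal gas.
P₂ = P₁(V₁/V₂)^γ = 5.75×(3.75/59.2)^(7/5) = 0.1208 bar.
For a reversible adiabat, W_by_gas = (P₁V₁ − P₂V₂)/(γ−1).
W_by = (575000×0.00375 − 12080×0.0592) / (2/5) = 3603 J.
Q = 0 ⇒ ΔU = −W_by = -3603 J.

ΔU ≈ -3.60 kJ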